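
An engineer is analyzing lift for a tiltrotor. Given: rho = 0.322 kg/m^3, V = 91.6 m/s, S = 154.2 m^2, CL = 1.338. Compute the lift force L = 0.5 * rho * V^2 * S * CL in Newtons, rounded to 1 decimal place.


Step 1: Calculate dynamic pressure q = 0.5 * 0.322 * 91.6^2 = 0.5 * 0.322 * 8390.56 = 1350.8802 Pa
Step 2: Multiply by wing area and lift coefficient: L = 1350.8802 * 154.2 * 1.338
Step 3: L = 208305.7207 * 1.338 = 278713.1 N

278713.1


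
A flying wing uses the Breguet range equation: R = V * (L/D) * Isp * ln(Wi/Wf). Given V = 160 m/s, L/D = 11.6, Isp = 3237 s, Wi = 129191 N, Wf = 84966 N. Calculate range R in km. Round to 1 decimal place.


Step 1: Coefficient = V * (L/D) * Isp = 160 * 11.6 * 3237 = 6007872.0 m
Step 2: Wi/Wf = 129191 / 84966 = 1.520502
Step 3: ln(1.520502) = 0.419041
Step 4: R = 6007872.0 * 0.419041 = 2517543.2 m = 2517.5 km

2517.5


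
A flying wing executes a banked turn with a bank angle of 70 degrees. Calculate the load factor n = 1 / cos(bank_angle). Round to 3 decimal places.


Step 1: Convert 70 degrees to radians = 1.22173
Step 2: cos(70 deg) = 0.34202
Step 3: n = 1 / 0.34202 = 2.924

2.924


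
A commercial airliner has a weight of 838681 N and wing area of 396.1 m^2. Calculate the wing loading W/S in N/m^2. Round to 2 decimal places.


Step 1: Wing loading = W / S = 838681 / 396.1
Step 2: Wing loading = 2117.35 N/m^2

2117.35


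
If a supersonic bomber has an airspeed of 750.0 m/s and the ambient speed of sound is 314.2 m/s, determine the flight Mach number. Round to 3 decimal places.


Step 1: M = V / a = 750.0 / 314.2
Step 2: M = 2.387

2.387


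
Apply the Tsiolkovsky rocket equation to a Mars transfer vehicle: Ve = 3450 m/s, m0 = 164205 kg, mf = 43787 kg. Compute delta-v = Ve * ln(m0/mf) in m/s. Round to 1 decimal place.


Step 1: Mass ratio m0/mf = 164205 / 43787 = 3.750086
Step 2: ln(3.750086) = 1.321779
Step 3: delta-v = 3450 * 1.321779 = 4560.1 m/s

4560.1


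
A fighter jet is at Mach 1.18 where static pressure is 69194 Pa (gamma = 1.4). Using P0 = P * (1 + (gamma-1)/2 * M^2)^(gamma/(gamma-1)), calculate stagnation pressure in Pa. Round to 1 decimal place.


Step 1: (gamma-1)/2 * M^2 = 0.2 * 1.3924 = 0.27848
Step 2: 1 + 0.27848 = 1.27848
Step 3: Exponent gamma/(gamma-1) = 3.5
Step 4: P0 = 69194 * 1.27848^3.5 = 163492.3 Pa

163492.3


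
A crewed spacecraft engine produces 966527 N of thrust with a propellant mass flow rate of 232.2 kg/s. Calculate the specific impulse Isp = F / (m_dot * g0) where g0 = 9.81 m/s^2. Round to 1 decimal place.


Step 1: m_dot * g0 = 232.2 * 9.81 = 2277.88
Step 2: Isp = 966527 / 2277.88 = 424.3 s

424.3


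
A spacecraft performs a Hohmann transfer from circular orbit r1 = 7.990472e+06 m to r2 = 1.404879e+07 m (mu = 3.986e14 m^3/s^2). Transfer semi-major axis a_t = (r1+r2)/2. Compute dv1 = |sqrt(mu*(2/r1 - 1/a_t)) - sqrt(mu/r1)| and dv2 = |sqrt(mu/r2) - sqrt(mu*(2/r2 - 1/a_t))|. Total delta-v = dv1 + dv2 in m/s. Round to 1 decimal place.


Step 1: Transfer semi-major axis a_t = (7.990472e+06 + 1.404879e+07) / 2 = 1.101963e+07 m
Step 2: v1 (circular at r1) = sqrt(mu/r1) = 7062.89 m/s
Step 3: v_t1 = sqrt(mu*(2/r1 - 1/a_t)) = 7974.77 m/s
Step 4: dv1 = |7974.77 - 7062.89| = 911.88 m/s
Step 5: v2 (circular at r2) = 5326.59 m/s, v_t2 = 4535.78 m/s
Step 6: dv2 = |5326.59 - 4535.78| = 790.81 m/s
Step 7: Total delta-v = 911.88 + 790.81 = 1702.7 m/s

1702.7


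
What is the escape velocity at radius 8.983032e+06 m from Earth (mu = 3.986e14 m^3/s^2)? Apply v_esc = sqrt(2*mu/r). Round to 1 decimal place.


Step 1: 2*mu/r = 2 * 3.986e14 / 8.983032e+06 = 88745091.8576
Step 2: v_esc = sqrt(88745091.8576) = 9420.5 m/s

9420.5


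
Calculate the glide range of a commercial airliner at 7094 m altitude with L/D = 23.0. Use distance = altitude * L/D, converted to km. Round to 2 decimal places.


Step 1: Glide distance = altitude * L/D = 7094 * 23.0 = 163162.0 m
Step 2: Convert to km: 163162.0 / 1000 = 163.16 km

163.16


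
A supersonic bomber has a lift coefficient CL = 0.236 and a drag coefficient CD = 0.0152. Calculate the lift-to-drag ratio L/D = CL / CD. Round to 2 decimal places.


Step 1: L/D = CL / CD = 0.236 / 0.0152
Step 2: L/D = 15.53

15.53


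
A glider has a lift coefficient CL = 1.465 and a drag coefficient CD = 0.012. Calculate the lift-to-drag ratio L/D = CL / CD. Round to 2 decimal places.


Step 1: L/D = CL / CD = 1.465 / 0.012
Step 2: L/D = 122.08

122.08


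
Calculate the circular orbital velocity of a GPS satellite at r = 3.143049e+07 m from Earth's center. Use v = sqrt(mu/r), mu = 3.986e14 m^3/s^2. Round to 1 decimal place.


Step 1: mu / r = 3.986e14 / 3.143049e+07 = 12681953.0971
Step 2: v = sqrt(12681953.0971) = 3561.2 m/s

3561.2


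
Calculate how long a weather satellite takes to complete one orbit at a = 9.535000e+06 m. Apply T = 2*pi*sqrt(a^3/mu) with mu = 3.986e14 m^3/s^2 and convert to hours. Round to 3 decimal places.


Step 1: a^3 / mu = 8.668862e+20 / 3.986e14 = 2.174827e+06
Step 2: sqrt(2.174827e+06) = 1474.7296 s
Step 3: T = 2*pi * 1474.7296 = 9266.0 s
Step 4: T in hours = 9266.0 / 3600 = 2.574 hours

2.574


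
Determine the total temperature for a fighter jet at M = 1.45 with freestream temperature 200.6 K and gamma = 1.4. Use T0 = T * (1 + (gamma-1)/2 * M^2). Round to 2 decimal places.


Step 1: (gamma-1)/2 = 0.2
Step 2: M^2 = 2.1025
Step 3: 1 + 0.2 * 2.1025 = 1.4205
Step 4: T0 = 200.6 * 1.4205 = 284.95 K

284.95


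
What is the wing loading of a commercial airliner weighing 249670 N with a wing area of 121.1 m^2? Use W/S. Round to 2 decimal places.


Step 1: Wing loading = W / S = 249670 / 121.1
Step 2: Wing loading = 2061.68 N/m^2

2061.68


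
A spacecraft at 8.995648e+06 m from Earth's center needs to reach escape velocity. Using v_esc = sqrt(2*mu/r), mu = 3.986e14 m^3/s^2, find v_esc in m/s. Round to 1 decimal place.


Step 1: 2*mu/r = 2 * 3.986e14 / 8.995648e+06 = 88620630.7761
Step 2: v_esc = sqrt(88620630.7761) = 9413.9 m/s

9413.9


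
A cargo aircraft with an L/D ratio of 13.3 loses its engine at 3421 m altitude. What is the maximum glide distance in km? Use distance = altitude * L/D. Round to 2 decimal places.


Step 1: Glide distance = altitude * L/D = 3421 * 13.3 = 45499.3 m
Step 2: Convert to km: 45499.3 / 1000 = 45.50 km

45.50


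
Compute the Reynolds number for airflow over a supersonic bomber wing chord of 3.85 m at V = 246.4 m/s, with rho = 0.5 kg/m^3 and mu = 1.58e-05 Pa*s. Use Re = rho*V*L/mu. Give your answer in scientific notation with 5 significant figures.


Step 1: Numerator = rho * V * L = 0.5 * 246.4 * 3.85 = 474.32
Step 2: Re = 474.32 / 1.58e-05
Step 3: Re = 3.0020e+07

3.0020e+07


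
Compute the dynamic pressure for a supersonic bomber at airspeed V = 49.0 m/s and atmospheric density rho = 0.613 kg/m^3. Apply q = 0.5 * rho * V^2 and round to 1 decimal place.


Step 1: V^2 = 49.0^2 = 2401.0
Step 2: q = 0.5 * 0.613 * 2401.0
Step 3: q = 735.9 Pa

735.9


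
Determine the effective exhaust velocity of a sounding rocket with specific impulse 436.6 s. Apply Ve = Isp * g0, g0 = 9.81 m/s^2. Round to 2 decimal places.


Step 1: Ve = Isp * g0 = 436.6 * 9.81
Step 2: Ve = 4283.05 m/s

4283.05


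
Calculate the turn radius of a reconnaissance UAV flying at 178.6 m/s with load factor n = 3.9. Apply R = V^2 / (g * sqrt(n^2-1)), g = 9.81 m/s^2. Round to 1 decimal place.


Step 1: V^2 = 178.6^2 = 31897.96
Step 2: n^2 - 1 = 3.9^2 - 1 = 14.21
Step 3: sqrt(14.21) = 3.769615
Step 4: R = 31897.96 / (9.81 * 3.769615) = 862.6 m

862.6


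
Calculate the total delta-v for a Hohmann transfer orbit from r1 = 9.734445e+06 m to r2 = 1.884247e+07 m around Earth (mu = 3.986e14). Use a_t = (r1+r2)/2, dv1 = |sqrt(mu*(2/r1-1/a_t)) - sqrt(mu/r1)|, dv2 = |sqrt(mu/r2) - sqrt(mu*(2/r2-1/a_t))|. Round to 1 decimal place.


Step 1: Transfer semi-major axis a_t = (9.734445e+06 + 1.884247e+07) / 2 = 1.428846e+07 m
Step 2: v1 (circular at r1) = sqrt(mu/r1) = 6399.01 m/s
Step 3: v_t1 = sqrt(mu*(2/r1 - 1/a_t)) = 7348.34 m/s
Step 4: dv1 = |7348.34 - 6399.01| = 949.33 m/s
Step 5: v2 (circular at r2) = 4599.38 m/s, v_t2 = 3796.32 m/s
Step 6: dv2 = |4599.38 - 3796.32| = 803.07 m/s
Step 7: Total delta-v = 949.33 + 803.07 = 1752.4 m/s

1752.4


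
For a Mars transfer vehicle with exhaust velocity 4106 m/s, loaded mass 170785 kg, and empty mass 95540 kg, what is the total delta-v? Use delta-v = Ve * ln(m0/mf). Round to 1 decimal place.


Step 1: Mass ratio m0/mf = 170785 / 95540 = 1.787576
Step 2: ln(1.787576) = 0.58086
Step 3: delta-v = 4106 * 0.58086 = 2385.0 m/s

2385.0


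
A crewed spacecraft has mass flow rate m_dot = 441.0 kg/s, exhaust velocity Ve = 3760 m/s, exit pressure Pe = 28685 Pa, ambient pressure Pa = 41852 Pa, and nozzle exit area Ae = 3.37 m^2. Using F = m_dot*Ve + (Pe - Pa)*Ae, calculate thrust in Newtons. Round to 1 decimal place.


Step 1: Momentum thrust = m_dot * Ve = 441.0 * 3760 = 1658160.0 N
Step 2: Pressure thrust = (Pe - Pa) * Ae = (28685 - 41852) * 3.37 = -44372.79 N
Step 3: Total thrust F = 1658160.0 + -44372.79 = 1613787.2 N

1613787.2


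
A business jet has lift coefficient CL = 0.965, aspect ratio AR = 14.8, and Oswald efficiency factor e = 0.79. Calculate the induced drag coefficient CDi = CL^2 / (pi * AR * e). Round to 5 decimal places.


Step 1: CL^2 = 0.965^2 = 0.931225
Step 2: pi * AR * e = 3.14159 * 14.8 * 0.79 = 36.731501
Step 3: CDi = 0.931225 / 36.731501 = 0.02535

0.02535


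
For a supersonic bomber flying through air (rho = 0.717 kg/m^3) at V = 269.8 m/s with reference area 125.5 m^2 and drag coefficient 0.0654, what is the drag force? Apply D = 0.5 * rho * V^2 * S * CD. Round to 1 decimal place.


Step 1: Dynamic pressure q = 0.5 * 0.717 * 269.8^2 = 26095.9463 Pa
Step 2: Drag D = q * S * CD = 26095.9463 * 125.5 * 0.0654
Step 3: D = 214187.7 N

214187.7


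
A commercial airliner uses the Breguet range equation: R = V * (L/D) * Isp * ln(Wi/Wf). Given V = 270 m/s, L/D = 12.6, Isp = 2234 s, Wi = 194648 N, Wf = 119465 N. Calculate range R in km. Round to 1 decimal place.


Step 1: Coefficient = V * (L/D) * Isp = 270 * 12.6 * 2234 = 7600068.0 m
Step 2: Wi/Wf = 194648 / 119465 = 1.629331
Step 3: ln(1.629331) = 0.488169
Step 4: R = 7600068.0 * 0.488169 = 3710120.3 m = 3710.1 km

3710.1


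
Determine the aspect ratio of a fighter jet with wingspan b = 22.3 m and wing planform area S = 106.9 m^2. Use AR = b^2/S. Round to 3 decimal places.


Step 1: b^2 = 22.3^2 = 497.29
Step 2: AR = 497.29 / 106.9 = 4.652

4.652


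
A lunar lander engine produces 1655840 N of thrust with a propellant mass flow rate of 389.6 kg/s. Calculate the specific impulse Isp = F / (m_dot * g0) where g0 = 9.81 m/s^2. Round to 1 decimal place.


Step 1: m_dot * g0 = 389.6 * 9.81 = 3821.98
Step 2: Isp = 1655840 / 3821.98 = 433.2 s

433.2


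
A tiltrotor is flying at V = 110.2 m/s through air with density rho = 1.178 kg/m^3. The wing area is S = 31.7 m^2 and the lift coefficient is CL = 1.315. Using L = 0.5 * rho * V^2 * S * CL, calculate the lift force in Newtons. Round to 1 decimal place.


Step 1: Calculate dynamic pressure q = 0.5 * 1.178 * 110.2^2 = 0.5 * 1.178 * 12144.04 = 7152.8396 Pa
Step 2: Multiply by wing area and lift coefficient: L = 7152.8396 * 31.7 * 1.315
Step 3: L = 226745.0141 * 1.315 = 298169.7 N

298169.7


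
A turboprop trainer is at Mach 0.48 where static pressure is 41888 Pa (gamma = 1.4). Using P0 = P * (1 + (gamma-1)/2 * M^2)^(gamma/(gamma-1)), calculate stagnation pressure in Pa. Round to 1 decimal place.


Step 1: (gamma-1)/2 * M^2 = 0.2 * 0.2304 = 0.04608
Step 2: 1 + 0.04608 = 1.04608
Step 3: Exponent gamma/(gamma-1) = 3.5
Step 4: P0 = 41888 * 1.04608^3.5 = 49041.8 Pa

49041.8


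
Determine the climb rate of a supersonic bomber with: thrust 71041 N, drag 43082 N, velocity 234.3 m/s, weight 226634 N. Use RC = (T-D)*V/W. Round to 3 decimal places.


Step 1: Excess thrust = T - D = 71041 - 43082 = 27959 N
Step 2: Excess power = 27959 * 234.3 = 6550793.7 W
Step 3: RC = 6550793.7 / 226634 = 28.905 m/s

28.905


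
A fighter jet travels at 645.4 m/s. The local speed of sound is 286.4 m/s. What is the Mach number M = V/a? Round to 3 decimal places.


Step 1: M = V / a = 645.4 / 286.4
Step 2: M = 2.253

2.253


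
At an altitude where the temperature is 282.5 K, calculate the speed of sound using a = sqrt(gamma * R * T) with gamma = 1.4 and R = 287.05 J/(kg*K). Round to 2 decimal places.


Step 1: gamma * R * T = 1.4 * 287.05 * 282.5 = 113528.275
Step 2: a = sqrt(113528.275) = 336.94 m/s

336.94


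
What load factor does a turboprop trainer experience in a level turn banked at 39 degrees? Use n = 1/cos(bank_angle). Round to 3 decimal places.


Step 1: Convert 39 degrees to radians = 0.680678
Step 2: cos(39 deg) = 0.777146
Step 3: n = 1 / 0.777146 = 1.287

1.287


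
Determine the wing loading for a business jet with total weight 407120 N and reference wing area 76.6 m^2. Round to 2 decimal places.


Step 1: Wing loading = W / S = 407120 / 76.6
Step 2: Wing loading = 5314.88 N/m^2

5314.88


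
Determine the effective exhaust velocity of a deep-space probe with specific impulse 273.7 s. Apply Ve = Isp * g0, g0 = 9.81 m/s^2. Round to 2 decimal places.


Step 1: Ve = Isp * g0 = 273.7 * 9.81
Step 2: Ve = 2685.00 m/s

2685.00


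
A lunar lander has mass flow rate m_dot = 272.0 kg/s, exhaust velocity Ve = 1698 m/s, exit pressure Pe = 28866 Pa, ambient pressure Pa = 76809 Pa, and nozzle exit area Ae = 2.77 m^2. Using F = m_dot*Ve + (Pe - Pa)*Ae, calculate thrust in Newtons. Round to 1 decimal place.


Step 1: Momentum thrust = m_dot * Ve = 272.0 * 1698 = 461856.0 N
Step 2: Pressure thrust = (Pe - Pa) * Ae = (28866 - 76809) * 2.77 = -132802.11 N
Step 3: Total thrust F = 461856.0 + -132802.11 = 329053.9 N

329053.9


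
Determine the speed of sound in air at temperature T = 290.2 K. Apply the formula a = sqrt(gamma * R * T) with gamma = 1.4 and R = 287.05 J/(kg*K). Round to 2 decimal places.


Step 1: gamma * R * T = 1.4 * 287.05 * 290.2 = 116622.674
Step 2: a = sqrt(116622.674) = 341.50 m/s

341.50


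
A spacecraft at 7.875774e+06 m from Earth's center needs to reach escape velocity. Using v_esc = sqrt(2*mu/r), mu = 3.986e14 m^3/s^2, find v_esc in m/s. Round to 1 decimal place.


Step 1: 2*mu/r = 2 * 3.986e14 / 7.875774e+06 = 101221797.3751
Step 2: v_esc = sqrt(101221797.3751) = 10060.9 m/s

10060.9


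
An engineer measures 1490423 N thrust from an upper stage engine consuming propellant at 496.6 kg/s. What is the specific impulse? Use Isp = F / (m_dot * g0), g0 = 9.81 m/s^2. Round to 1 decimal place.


Step 1: m_dot * g0 = 496.6 * 9.81 = 4871.65
Step 2: Isp = 1490423 / 4871.65 = 305.9 s

305.9


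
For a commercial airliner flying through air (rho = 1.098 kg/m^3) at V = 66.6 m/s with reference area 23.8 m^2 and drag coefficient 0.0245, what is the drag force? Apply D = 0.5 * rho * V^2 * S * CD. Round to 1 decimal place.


Step 1: Dynamic pressure q = 0.5 * 1.098 * 66.6^2 = 2435.1224 Pa
Step 2: Drag D = q * S * CD = 2435.1224 * 23.8 * 0.0245
Step 3: D = 1419.9 N

1419.9


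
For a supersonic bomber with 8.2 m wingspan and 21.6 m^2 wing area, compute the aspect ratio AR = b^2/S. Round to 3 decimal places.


Step 1: b^2 = 8.2^2 = 67.24
Step 2: AR = 67.24 / 21.6 = 3.113

3.113


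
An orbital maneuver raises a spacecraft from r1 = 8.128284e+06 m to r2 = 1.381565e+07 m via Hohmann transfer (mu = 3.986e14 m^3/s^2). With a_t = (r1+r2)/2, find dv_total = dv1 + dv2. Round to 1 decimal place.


Step 1: Transfer semi-major axis a_t = (8.128284e+06 + 1.381565e+07) / 2 = 1.097197e+07 m
Step 2: v1 (circular at r1) = sqrt(mu/r1) = 7002.76 m/s
Step 3: v_t1 = sqrt(mu*(2/r1 - 1/a_t)) = 7858.01 m/s
Step 4: dv1 = |7858.01 - 7002.76| = 855.25 m/s
Step 5: v2 (circular at r2) = 5371.34 m/s, v_t2 = 4623.17 m/s
Step 6: dv2 = |5371.34 - 4623.17| = 748.17 m/s
Step 7: Total delta-v = 855.25 + 748.17 = 1603.4 m/s

1603.4


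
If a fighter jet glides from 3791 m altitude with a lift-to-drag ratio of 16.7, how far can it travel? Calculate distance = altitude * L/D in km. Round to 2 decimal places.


Step 1: Glide distance = altitude * L/D = 3791 * 16.7 = 63309.7 m
Step 2: Convert to km: 63309.7 / 1000 = 63.31 km

63.31


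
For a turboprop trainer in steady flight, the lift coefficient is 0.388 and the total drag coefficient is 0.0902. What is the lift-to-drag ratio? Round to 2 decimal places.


Step 1: L/D = CL / CD = 0.388 / 0.0902
Step 2: L/D = 4.30

4.30


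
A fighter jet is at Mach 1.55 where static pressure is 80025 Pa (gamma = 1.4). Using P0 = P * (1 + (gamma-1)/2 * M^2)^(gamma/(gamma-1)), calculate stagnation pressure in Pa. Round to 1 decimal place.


Step 1: (gamma-1)/2 * M^2 = 0.2 * 2.4025 = 0.4805
Step 2: 1 + 0.4805 = 1.4805
Step 3: Exponent gamma/(gamma-1) = 3.5
Step 4: P0 = 80025 * 1.4805^3.5 = 315976.7 Pa

315976.7


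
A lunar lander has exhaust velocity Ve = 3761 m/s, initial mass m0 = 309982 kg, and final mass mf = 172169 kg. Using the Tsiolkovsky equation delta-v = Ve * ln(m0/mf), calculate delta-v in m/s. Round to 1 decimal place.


Step 1: Mass ratio m0/mf = 309982 / 172169 = 1.800452
Step 2: ln(1.800452) = 0.588038
Step 3: delta-v = 3761 * 0.588038 = 2211.6 m/s

2211.6


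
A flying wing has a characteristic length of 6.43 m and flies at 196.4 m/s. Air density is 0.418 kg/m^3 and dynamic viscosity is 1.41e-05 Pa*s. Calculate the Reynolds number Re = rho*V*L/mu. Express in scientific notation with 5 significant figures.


Step 1: Numerator = rho * V * L = 0.418 * 196.4 * 6.43 = 527.872136
Step 2: Re = 527.872136 / 1.41e-05
Step 3: Re = 3.7438e+07

3.7438e+07


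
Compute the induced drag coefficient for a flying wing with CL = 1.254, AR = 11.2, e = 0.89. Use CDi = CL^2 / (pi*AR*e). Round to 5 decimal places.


Step 1: CL^2 = 1.254^2 = 1.572516
Step 2: pi * AR * e = 3.14159 * 11.2 * 0.89 = 31.315396
Step 3: CDi = 1.572516 / 31.315396 = 0.05022

0.05022


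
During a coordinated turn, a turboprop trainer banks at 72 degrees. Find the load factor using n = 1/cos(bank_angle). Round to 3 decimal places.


Step 1: Convert 72 degrees to radians = 1.256637
Step 2: cos(72 deg) = 0.309017
Step 3: n = 1 / 0.309017 = 3.236

3.236


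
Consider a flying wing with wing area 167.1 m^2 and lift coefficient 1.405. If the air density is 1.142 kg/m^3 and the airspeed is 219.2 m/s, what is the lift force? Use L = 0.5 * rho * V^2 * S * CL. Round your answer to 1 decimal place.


Step 1: Calculate dynamic pressure q = 0.5 * 1.142 * 219.2^2 = 0.5 * 1.142 * 48048.64 = 27435.7734 Pa
Step 2: Multiply by wing area and lift coefficient: L = 27435.7734 * 167.1 * 1.405
Step 3: L = 4584517.7418 * 1.405 = 6441247.4 N

6441247.4


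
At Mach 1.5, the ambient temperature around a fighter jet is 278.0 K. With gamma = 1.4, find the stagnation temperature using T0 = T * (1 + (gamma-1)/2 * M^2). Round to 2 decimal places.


Step 1: (gamma-1)/2 = 0.2
Step 2: M^2 = 2.25
Step 3: 1 + 0.2 * 2.25 = 1.45
Step 4: T0 = 278.0 * 1.45 = 403.10 K

403.10


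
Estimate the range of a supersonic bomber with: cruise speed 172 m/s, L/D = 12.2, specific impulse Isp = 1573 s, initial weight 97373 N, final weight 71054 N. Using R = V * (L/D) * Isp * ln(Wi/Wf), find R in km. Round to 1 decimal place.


Step 1: Coefficient = V * (L/D) * Isp = 172 * 12.2 * 1573 = 3300783.2 m
Step 2: Wi/Wf = 97373 / 71054 = 1.370408
Step 3: ln(1.370408) = 0.315109
Step 4: R = 3300783.2 * 0.315109 = 1040105.9 m = 1040.1 km

1040.1


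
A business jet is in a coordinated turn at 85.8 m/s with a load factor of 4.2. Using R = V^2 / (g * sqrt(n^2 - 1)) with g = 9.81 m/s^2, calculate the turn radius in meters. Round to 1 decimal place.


Step 1: V^2 = 85.8^2 = 7361.64
Step 2: n^2 - 1 = 4.2^2 - 1 = 16.64
Step 3: sqrt(16.64) = 4.079216
Step 4: R = 7361.64 / (9.81 * 4.079216) = 184.0 m

184.0


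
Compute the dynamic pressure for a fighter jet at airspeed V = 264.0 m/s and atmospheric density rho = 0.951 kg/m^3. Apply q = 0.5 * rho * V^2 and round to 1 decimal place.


Step 1: V^2 = 264.0^2 = 69696.0
Step 2: q = 0.5 * 0.951 * 69696.0
Step 3: q = 33140.4 Pa

33140.4


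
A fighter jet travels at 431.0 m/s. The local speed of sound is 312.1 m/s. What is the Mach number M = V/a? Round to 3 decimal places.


Step 1: M = V / a = 431.0 / 312.1
Step 2: M = 1.381

1.381


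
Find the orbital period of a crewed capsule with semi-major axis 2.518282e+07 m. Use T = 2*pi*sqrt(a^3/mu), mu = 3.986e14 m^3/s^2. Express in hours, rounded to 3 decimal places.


Step 1: a^3 / mu = 1.597030e+22 / 3.986e14 = 4.006598e+07
Step 2: sqrt(4.006598e+07) = 6329.7695 s
Step 3: T = 2*pi * 6329.7695 = 39771.11 s
Step 4: T in hours = 39771.11 / 3600 = 11.048 hours

11.048


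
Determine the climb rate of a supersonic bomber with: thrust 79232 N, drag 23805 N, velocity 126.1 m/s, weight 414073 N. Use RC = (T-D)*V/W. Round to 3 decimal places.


Step 1: Excess thrust = T - D = 79232 - 23805 = 55427 N
Step 2: Excess power = 55427 * 126.1 = 6989344.7 W
Step 3: RC = 6989344.7 / 414073 = 16.879 m/s

16.879


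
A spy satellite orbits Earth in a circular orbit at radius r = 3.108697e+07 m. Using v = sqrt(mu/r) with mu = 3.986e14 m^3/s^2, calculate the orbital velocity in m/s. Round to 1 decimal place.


Step 1: mu / r = 3.986e14 / 3.108697e+07 = 12822092.3429
Step 2: v = sqrt(12822092.3429) = 3580.8 m/s

3580.8


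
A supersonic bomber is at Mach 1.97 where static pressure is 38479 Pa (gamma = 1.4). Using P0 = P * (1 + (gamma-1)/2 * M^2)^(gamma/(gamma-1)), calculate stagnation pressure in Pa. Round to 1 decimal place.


Step 1: (gamma-1)/2 * M^2 = 0.2 * 3.8809 = 0.77618
Step 2: 1 + 0.77618 = 1.77618
Step 3: Exponent gamma/(gamma-1) = 3.5
Step 4: P0 = 38479 * 1.77618^3.5 = 287361.2 Pa

287361.2


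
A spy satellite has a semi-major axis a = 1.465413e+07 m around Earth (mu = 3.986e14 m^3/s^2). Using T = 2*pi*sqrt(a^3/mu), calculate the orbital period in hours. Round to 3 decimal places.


Step 1: a^3 / mu = 3.146880e+21 / 3.986e14 = 7.894831e+06
Step 2: sqrt(7.894831e+06) = 2809.7742 s
Step 3: T = 2*pi * 2809.7742 = 17654.33 s
Step 4: T in hours = 17654.33 / 3600 = 4.904 hours

4.904


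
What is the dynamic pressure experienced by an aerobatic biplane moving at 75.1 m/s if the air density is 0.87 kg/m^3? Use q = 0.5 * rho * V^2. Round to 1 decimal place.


Step 1: V^2 = 75.1^2 = 5640.01
Step 2: q = 0.5 * 0.87 * 5640.01
Step 3: q = 2453.4 Pa

2453.4


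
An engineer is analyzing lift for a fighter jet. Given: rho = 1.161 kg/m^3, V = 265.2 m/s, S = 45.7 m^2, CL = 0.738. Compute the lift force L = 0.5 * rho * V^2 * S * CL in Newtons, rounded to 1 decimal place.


Step 1: Calculate dynamic pressure q = 0.5 * 1.161 * 265.2^2 = 0.5 * 1.161 * 70331.04 = 40827.1687 Pa
Step 2: Multiply by wing area and lift coefficient: L = 40827.1687 * 45.7 * 0.738
Step 3: L = 1865801.6105 * 0.738 = 1376961.6 N

1376961.6


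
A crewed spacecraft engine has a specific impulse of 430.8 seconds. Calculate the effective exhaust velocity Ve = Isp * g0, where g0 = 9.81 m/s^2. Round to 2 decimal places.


Step 1: Ve = Isp * g0 = 430.8 * 9.81
Step 2: Ve = 4226.15 m/s

4226.15


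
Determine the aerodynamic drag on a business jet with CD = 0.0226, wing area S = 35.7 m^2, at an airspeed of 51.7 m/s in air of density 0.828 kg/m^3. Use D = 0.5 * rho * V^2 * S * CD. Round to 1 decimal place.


Step 1: Dynamic pressure q = 0.5 * 0.828 * 51.7^2 = 1106.5765 Pa
Step 2: Drag D = q * S * CD = 1106.5765 * 35.7 * 0.0226
Step 3: D = 892.8 N

892.8


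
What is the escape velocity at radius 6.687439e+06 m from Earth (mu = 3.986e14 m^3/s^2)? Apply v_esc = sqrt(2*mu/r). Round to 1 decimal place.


Step 1: 2*mu/r = 2 * 3.986e14 / 6.687439e+06 = 119208563.9959
Step 2: v_esc = sqrt(119208563.9959) = 10918.3 m/s

10918.3


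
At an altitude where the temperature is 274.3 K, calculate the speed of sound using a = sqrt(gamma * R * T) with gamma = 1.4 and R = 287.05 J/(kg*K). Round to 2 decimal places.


Step 1: gamma * R * T = 1.4 * 287.05 * 274.3 = 110232.941
Step 2: a = sqrt(110232.941) = 332.01 m/s

332.01


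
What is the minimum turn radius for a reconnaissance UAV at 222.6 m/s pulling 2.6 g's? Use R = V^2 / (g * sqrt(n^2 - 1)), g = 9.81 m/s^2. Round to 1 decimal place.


Step 1: V^2 = 222.6^2 = 49550.76
Step 2: n^2 - 1 = 2.6^2 - 1 = 5.76
Step 3: sqrt(5.76) = 2.4
Step 4: R = 49550.76 / (9.81 * 2.4) = 2104.6 m

2104.6


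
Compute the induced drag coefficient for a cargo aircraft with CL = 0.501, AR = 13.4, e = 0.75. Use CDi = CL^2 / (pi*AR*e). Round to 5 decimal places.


Step 1: CL^2 = 0.501^2 = 0.251001
Step 2: pi * AR * e = 3.14159 * 13.4 * 0.75 = 31.573006
Step 3: CDi = 0.251001 / 31.573006 = 0.00795

0.00795


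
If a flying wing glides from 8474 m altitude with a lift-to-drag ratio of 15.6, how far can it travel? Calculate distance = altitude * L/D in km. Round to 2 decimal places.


Step 1: Glide distance = altitude * L/D = 8474 * 15.6 = 132194.4 m
Step 2: Convert to km: 132194.4 / 1000 = 132.19 km

132.19


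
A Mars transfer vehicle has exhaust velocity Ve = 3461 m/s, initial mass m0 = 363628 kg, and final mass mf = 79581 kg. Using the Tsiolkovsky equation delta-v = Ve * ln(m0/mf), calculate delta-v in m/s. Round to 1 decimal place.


Step 1: Mass ratio m0/mf = 363628 / 79581 = 4.569282
Step 2: ln(4.569282) = 1.519356
Step 3: delta-v = 3461 * 1.519356 = 5258.5 m/s

5258.5


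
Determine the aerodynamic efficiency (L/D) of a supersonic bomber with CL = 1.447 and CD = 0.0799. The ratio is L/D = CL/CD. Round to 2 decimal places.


Step 1: L/D = CL / CD = 1.447 / 0.0799
Step 2: L/D = 18.11

18.11


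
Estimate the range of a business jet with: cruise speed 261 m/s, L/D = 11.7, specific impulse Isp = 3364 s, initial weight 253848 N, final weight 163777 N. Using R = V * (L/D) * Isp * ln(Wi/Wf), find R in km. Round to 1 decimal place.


Step 1: Coefficient = V * (L/D) * Isp = 261 * 11.7 * 3364 = 10272646.8 m
Step 2: Wi/Wf = 253848 / 163777 = 1.549961
Step 3: ln(1.549961) = 0.43823
Step 4: R = 10272646.8 * 0.43823 = 4501781.1 m = 4501.8 km

4501.8


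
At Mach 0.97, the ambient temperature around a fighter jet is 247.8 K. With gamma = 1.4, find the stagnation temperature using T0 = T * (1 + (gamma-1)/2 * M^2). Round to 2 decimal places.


Step 1: (gamma-1)/2 = 0.2
Step 2: M^2 = 0.9409
Step 3: 1 + 0.2 * 0.9409 = 1.18818
Step 4: T0 = 247.8 * 1.18818 = 294.43 K

294.43


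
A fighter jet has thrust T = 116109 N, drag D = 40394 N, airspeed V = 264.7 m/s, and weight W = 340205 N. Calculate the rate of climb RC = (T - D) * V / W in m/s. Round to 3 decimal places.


Step 1: Excess thrust = T - D = 116109 - 40394 = 75715 N
Step 2: Excess power = 75715 * 264.7 = 20041760.5 W
Step 3: RC = 20041760.5 / 340205 = 58.911 m/s

58.911


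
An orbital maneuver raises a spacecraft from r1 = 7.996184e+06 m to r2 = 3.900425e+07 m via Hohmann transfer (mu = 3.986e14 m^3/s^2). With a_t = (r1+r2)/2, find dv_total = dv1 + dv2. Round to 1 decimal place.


Step 1: Transfer semi-major axis a_t = (7.996184e+06 + 3.900425e+07) / 2 = 2.350022e+07 m
Step 2: v1 (circular at r1) = sqrt(mu/r1) = 7060.37 m/s
Step 3: v_t1 = sqrt(mu*(2/r1 - 1/a_t)) = 9095.93 m/s
Step 4: dv1 = |9095.93 - 7060.37| = 2035.57 m/s
Step 5: v2 (circular at r2) = 3196.78 m/s, v_t2 = 1864.74 m/s
Step 6: dv2 = |3196.78 - 1864.74| = 1332.04 m/s
Step 7: Total delta-v = 2035.57 + 1332.04 = 3367.6 m/s

3367.6


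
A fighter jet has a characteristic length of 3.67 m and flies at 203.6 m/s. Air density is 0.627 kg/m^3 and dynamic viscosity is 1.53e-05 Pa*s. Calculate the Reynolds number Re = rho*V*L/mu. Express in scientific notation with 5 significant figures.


Step 1: Numerator = rho * V * L = 0.627 * 203.6 * 3.67 = 468.501924
Step 2: Re = 468.501924 / 1.53e-05
Step 3: Re = 3.0621e+07

3.0621e+07


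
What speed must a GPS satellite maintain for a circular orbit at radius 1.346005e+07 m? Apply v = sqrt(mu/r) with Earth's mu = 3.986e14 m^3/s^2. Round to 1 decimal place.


Step 1: mu / r = 3.986e14 / 1.346005e+07 = 29613560.1279
Step 2: v = sqrt(29613560.1279) = 5441.8 m/s

5441.8


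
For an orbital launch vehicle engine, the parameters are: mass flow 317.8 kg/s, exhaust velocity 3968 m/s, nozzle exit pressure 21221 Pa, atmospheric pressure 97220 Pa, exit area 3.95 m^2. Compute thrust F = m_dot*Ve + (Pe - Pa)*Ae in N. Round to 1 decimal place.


Step 1: Momentum thrust = m_dot * Ve = 317.8 * 3968 = 1261030.4 N
Step 2: Pressure thrust = (Pe - Pa) * Ae = (21221 - 97220) * 3.95 = -300196.05 N
Step 3: Total thrust F = 1261030.4 + -300196.05 = 960834.4 N

960834.4


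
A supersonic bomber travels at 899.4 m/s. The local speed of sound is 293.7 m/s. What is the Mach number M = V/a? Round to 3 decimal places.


Step 1: M = V / a = 899.4 / 293.7
Step 2: M = 3.062

3.062


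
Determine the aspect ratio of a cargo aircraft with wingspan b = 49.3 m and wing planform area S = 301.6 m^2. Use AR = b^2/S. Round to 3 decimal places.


Step 1: b^2 = 49.3^2 = 2430.49
Step 2: AR = 2430.49 / 301.6 = 8.059

8.059


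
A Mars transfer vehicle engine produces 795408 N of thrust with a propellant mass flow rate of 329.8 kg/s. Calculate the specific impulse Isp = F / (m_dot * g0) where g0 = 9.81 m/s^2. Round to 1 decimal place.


Step 1: m_dot * g0 = 329.8 * 9.81 = 3235.34
Step 2: Isp = 795408 / 3235.34 = 245.9 s

245.9


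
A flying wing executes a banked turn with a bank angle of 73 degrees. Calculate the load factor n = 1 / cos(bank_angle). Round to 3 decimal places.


Step 1: Convert 73 degrees to radians = 1.27409
Step 2: cos(73 deg) = 0.292372
Step 3: n = 1 / 0.292372 = 3.420

3.420


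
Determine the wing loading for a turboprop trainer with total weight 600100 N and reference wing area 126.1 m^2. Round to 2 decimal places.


Step 1: Wing loading = W / S = 600100 / 126.1
Step 2: Wing loading = 4758.92 N/m^2

4758.92


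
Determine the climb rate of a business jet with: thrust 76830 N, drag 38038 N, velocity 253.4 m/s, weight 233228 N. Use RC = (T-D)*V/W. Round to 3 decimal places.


Step 1: Excess thrust = T - D = 76830 - 38038 = 38792 N
Step 2: Excess power = 38792 * 253.4 = 9829892.8 W
Step 3: RC = 9829892.8 / 233228 = 42.147 m/s

42.147


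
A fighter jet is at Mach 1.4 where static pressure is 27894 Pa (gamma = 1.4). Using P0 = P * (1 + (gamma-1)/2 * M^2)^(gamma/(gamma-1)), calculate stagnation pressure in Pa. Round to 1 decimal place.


Step 1: (gamma-1)/2 * M^2 = 0.2 * 1.96 = 0.392
Step 2: 1 + 0.392 = 1.392
Step 3: Exponent gamma/(gamma-1) = 3.5
Step 4: P0 = 27894 * 1.392^3.5 = 88766.3 Pa

88766.3


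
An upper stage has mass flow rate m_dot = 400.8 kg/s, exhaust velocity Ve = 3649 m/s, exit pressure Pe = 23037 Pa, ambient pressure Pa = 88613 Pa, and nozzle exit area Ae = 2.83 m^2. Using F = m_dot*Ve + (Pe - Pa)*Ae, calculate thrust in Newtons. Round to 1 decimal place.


Step 1: Momentum thrust = m_dot * Ve = 400.8 * 3649 = 1462519.2 N
Step 2: Pressure thrust = (Pe - Pa) * Ae = (23037 - 88613) * 2.83 = -185580.08 N
Step 3: Total thrust F = 1462519.2 + -185580.08 = 1276939.1 N

1276939.1


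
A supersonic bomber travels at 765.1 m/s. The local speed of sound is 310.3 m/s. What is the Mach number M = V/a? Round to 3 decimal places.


Step 1: M = V / a = 765.1 / 310.3
Step 2: M = 2.466

2.466


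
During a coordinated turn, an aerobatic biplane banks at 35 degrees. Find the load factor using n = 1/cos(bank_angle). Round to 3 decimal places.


Step 1: Convert 35 degrees to radians = 0.610865
Step 2: cos(35 deg) = 0.819152
Step 3: n = 1 / 0.819152 = 1.221

1.221


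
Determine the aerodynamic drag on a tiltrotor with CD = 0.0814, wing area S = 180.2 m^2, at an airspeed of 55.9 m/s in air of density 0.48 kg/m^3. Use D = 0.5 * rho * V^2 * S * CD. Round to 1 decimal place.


Step 1: Dynamic pressure q = 0.5 * 0.48 * 55.9^2 = 749.9544 Pa
Step 2: Drag D = q * S * CD = 749.9544 * 180.2 * 0.0814
Step 3: D = 11000.5 N

11000.5


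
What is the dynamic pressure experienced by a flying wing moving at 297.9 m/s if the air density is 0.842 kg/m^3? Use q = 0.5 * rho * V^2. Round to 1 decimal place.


Step 1: V^2 = 297.9^2 = 88744.41
Step 2: q = 0.5 * 0.842 * 88744.41
Step 3: q = 37361.4 Pa

37361.4


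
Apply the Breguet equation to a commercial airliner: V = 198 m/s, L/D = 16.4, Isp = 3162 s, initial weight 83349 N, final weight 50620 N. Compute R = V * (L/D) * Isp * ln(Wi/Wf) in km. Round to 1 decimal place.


Step 1: Coefficient = V * (L/D) * Isp = 198 * 16.4 * 3162 = 10267646.4 m
Step 2: Wi/Wf = 83349 / 50620 = 1.646563
Step 3: ln(1.646563) = 0.49869
Step 4: R = 10267646.4 * 0.49869 = 5120371.1 m = 5120.4 km

5120.4


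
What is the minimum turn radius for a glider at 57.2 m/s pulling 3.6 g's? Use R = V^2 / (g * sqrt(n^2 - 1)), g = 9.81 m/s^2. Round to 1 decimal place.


Step 1: V^2 = 57.2^2 = 3271.84
Step 2: n^2 - 1 = 3.6^2 - 1 = 11.96
Step 3: sqrt(11.96) = 3.458323
Step 4: R = 3271.84 / (9.81 * 3.458323) = 96.4 m

96.4


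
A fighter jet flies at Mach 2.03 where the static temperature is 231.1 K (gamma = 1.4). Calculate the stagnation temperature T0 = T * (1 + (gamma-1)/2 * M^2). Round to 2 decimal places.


Step 1: (gamma-1)/2 = 0.2
Step 2: M^2 = 4.1209
Step 3: 1 + 0.2 * 4.1209 = 1.82418
Step 4: T0 = 231.1 * 1.82418 = 421.57 K

421.57


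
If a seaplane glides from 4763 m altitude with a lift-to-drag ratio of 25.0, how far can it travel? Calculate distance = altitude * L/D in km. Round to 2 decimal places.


Step 1: Glide distance = altitude * L/D = 4763 * 25.0 = 119075.0 m
Step 2: Convert to km: 119075.0 / 1000 = 119.08 km

119.08


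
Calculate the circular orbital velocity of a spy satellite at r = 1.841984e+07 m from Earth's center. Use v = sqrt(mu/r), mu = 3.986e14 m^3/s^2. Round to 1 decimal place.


Step 1: mu / r = 3.986e14 / 1.841984e+07 = 21639710.2255
Step 2: v = sqrt(21639710.2255) = 4651.9 m/s

4651.9


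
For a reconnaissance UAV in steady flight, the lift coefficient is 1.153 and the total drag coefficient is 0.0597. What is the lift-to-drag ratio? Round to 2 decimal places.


Step 1: L/D = CL / CD = 1.153 / 0.0597
Step 2: L/D = 19.31

19.31


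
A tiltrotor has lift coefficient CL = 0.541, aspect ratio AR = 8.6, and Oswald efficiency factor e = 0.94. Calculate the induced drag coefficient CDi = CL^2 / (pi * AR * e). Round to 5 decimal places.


Step 1: CL^2 = 0.541^2 = 0.292681
Step 2: pi * AR * e = 3.14159 * 8.6 * 0.94 = 25.396635
Step 3: CDi = 0.292681 / 25.396635 = 0.01152

0.01152


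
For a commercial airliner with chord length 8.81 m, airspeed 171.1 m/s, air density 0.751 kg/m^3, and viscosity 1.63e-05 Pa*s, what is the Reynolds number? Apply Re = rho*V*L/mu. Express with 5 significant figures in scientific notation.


Step 1: Numerator = rho * V * L = 0.751 * 171.1 * 8.81 = 1132.050641
Step 2: Re = 1132.050641 / 1.63e-05
Step 3: Re = 6.9451e+07

6.9451e+07


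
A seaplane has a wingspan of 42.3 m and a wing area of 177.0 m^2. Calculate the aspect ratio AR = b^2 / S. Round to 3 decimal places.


Step 1: b^2 = 42.3^2 = 1789.29
Step 2: AR = 1789.29 / 177.0 = 10.109

10.109


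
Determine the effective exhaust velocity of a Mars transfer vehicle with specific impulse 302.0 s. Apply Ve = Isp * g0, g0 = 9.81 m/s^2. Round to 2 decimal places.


Step 1: Ve = Isp * g0 = 302.0 * 9.81
Step 2: Ve = 2962.62 m/s

2962.62


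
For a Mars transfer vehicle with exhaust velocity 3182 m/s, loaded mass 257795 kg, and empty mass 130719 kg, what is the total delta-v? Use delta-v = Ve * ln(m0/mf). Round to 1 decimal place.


Step 1: Mass ratio m0/mf = 257795 / 130719 = 1.972131
Step 2: ln(1.972131) = 0.679115
Step 3: delta-v = 3182 * 0.679115 = 2160.9 m/s

2160.9


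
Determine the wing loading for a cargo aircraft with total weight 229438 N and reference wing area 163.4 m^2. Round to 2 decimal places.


Step 1: Wing loading = W / S = 229438 / 163.4
Step 2: Wing loading = 1404.15 N/m^2

1404.15


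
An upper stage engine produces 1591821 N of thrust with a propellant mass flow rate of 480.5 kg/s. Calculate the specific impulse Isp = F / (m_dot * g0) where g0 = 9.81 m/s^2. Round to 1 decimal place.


Step 1: m_dot * g0 = 480.5 * 9.81 = 4713.7
Step 2: Isp = 1591821 / 4713.7 = 337.7 s

337.7


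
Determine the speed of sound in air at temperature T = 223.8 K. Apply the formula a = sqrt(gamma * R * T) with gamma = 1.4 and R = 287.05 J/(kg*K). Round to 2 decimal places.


Step 1: gamma * R * T = 1.4 * 287.05 * 223.8 = 89938.506
Step 2: a = sqrt(89938.506) = 299.90 m/s

299.90


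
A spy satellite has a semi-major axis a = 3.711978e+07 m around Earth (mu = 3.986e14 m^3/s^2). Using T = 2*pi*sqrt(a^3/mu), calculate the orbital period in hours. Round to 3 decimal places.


Step 1: a^3 / mu = 5.114653e+22 / 3.986e14 = 1.283154e+08
Step 2: sqrt(1.283154e+08) = 11327.6401 s
Step 3: T = 2*pi * 11327.6401 = 71173.66 s
Step 4: T in hours = 71173.66 / 3600 = 19.770 hours

19.770


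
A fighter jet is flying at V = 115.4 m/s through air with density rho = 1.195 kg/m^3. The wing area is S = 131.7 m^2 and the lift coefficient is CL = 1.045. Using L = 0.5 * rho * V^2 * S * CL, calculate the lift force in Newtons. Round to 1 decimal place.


Step 1: Calculate dynamic pressure q = 0.5 * 1.195 * 115.4^2 = 0.5 * 1.195 * 13317.16 = 7957.0031 Pa
Step 2: Multiply by wing area and lift coefficient: L = 7957.0031 * 131.7 * 1.045
Step 3: L = 1047937.3083 * 1.045 = 1095094.5 N

1095094.5


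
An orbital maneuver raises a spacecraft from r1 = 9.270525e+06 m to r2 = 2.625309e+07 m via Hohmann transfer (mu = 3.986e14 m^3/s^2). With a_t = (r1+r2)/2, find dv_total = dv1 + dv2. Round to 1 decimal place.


Step 1: Transfer semi-major axis a_t = (9.270525e+06 + 2.625309e+07) / 2 = 1.776181e+07 m
Step 2: v1 (circular at r1) = sqrt(mu/r1) = 6557.17 m/s
Step 3: v_t1 = sqrt(mu*(2/r1 - 1/a_t)) = 7971.92 m/s
Step 4: dv1 = |7971.92 - 6557.17| = 1414.75 m/s
Step 5: v2 (circular at r2) = 3896.53 m/s, v_t2 = 2815.06 m/s
Step 6: dv2 = |3896.53 - 2815.06| = 1081.48 m/s
Step 7: Total delta-v = 1414.75 + 1081.48 = 2496.2 m/s

2496.2


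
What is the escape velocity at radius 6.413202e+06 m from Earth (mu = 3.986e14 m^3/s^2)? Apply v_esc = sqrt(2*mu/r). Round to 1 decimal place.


Step 1: 2*mu/r = 2 * 3.986e14 / 6.413202e+06 = 124306079.8646
Step 2: v_esc = sqrt(124306079.8646) = 11149.3 m/s

11149.3


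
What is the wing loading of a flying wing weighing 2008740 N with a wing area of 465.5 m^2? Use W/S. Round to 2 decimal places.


Step 1: Wing loading = W / S = 2008740 / 465.5
Step 2: Wing loading = 4315.23 N/m^2

4315.23


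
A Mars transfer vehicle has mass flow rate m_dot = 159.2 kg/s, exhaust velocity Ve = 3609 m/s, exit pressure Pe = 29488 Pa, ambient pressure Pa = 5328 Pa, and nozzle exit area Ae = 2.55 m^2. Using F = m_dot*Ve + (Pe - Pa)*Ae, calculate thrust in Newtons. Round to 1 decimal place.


Step 1: Momentum thrust = m_dot * Ve = 159.2 * 3609 = 574552.8 N
Step 2: Pressure thrust = (Pe - Pa) * Ae = (29488 - 5328) * 2.55 = 61608.00 N
Step 3: Total thrust F = 574552.8 + 61608.00 = 636160.8 N

636160.8


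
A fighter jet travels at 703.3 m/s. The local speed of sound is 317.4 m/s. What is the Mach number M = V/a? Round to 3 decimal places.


Step 1: M = V / a = 703.3 / 317.4
Step 2: M = 2.216

2.216


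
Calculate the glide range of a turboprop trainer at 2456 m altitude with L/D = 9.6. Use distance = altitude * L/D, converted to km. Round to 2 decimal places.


Step 1: Glide distance = altitude * L/D = 2456 * 9.6 = 23577.6 m
Step 2: Convert to km: 23577.6 / 1000 = 23.58 km

23.58


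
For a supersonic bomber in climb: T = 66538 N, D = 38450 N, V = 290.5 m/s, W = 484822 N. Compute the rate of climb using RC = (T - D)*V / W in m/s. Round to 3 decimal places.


Step 1: Excess thrust = T - D = 66538 - 38450 = 28088 N
Step 2: Excess power = 28088 * 290.5 = 8159564.0 W
Step 3: RC = 8159564.0 / 484822 = 16.830 m/s

16.830
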